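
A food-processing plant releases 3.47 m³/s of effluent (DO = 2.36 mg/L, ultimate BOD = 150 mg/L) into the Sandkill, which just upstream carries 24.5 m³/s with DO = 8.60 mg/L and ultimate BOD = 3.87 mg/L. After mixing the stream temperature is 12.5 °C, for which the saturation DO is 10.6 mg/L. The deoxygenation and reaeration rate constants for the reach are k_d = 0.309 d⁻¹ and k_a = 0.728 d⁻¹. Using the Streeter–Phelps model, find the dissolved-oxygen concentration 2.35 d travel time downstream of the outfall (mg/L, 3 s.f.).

Mixed DO = (24.5×8.60 + 3.47×2.36)/(24.5+3.47) = 218.9/27.97 = 7.826 mg/L.
Mixed L₀ = (24.5×3.87 + 3.47×150)/(27.97) = 615.3/27.97 = 22.00 mg/L.
Initial deficit D₀ = C_s − DO₀ = 10.6 − 7.826 = 2.774 mg/L.
D(2.35) = [0.309×22.00/(0.728−0.309)](e^(−0.309×2.35) − e^(−0.728×2.35)) + 2.774 e^(−0.728×2.35)
= 16.22 × (0.4838 − 0.1807) + 2.774 × 0.1807 = 5.418 mg/L.
DO = 10.6 − 5.418 = 5.182 mg/L.

DO ≈ 5.18 mg/L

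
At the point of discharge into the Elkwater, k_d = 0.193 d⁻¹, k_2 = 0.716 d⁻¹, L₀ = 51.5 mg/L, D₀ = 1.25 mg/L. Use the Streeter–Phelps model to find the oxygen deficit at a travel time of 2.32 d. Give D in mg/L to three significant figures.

D ≈ 8.77 mg/L

k_d L₀/(k_2−k_d) = 0.193×51.5/(0.716−0.193) = 9.940/0.5230 = 19.00 mg/L.
e^(−k_d t) = e^(−0.193×2.320) = 0.6391; e^(−k_2 t) = e^(−0.716×2.320) = 0.1899.
D = 19.00 × (0.6391 − 0.1899) + 1.25 × 0.1899 = 8.536 + 0.2374 = 8.773 mg/L.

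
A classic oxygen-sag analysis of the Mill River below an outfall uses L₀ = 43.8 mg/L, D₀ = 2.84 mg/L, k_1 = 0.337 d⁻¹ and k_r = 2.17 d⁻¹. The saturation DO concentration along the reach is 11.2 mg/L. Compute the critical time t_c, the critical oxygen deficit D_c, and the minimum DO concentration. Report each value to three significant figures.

t_c ≈ 0.779 d; D_c ≈ 5.23 mg/L; min DO ≈ 5.97 mg/L

With k_r/k_1 = 6.439 and 1 − D₀(k_r−k_1)/(k_1 L₀) = 0.6473,
t_c = ln(6.439 × 0.6473) / (2.17 − 0.337) = ln(4.168) / 1.833 = 1.427/1.833 = 0.7788 d.
L(t_c) = L₀ e^(−k_1 t_c) = 43.8 × 0.7692 = 33.69 mg/L, and at the critical point k_r D_c = k_1 L, so D_c = (0.337/2.17) × 33.69 = 5.232 mg/L.
Minimum DO = C_s − D_c = 11.2 − 5.232 = 5.968 mg/L.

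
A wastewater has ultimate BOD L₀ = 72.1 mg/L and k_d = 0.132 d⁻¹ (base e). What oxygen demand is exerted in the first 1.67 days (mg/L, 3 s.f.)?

y ≈ 14.3 mg/L

y_t = L₀(1 − e^(−k_d t)) = 72.1 × (1 − e^(−0.132×1.67))
= 72.1 × (1 − 0.8022) = 72.1 × 0.1978 = 14.26 mg/L.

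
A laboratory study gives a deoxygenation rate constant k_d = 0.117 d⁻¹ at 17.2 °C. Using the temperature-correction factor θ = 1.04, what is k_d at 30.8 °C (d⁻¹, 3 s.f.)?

k_d(T₂) = k_d(T₁) · θ^(T₂−T₁) = 0.117 × 1.04^(30.8−17.2)
= 0.117 × 1.04^13.6 = 0.117 × 1.705 = 0.1995 d⁻¹.

k_d ≈ 0.199 d⁻¹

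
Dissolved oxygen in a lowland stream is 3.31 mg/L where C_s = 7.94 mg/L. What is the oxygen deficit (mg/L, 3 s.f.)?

D = C_s − C = 7.94 − 3.31 = 4.63 mg/L.

D ≈ 4.63 mg/L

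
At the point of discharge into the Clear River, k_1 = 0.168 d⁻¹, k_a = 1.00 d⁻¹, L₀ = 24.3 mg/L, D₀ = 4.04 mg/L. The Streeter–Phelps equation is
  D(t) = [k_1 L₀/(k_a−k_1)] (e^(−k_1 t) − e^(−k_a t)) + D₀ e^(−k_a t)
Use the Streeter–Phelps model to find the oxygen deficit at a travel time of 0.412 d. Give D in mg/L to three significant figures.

k_1 L₀/(k_a−k_1) = 0.168×24.3/(1.00−0.168) = 4.082/0.8320 = 4.907 mg/L.
e^(−k_1 t) = e^(−0.168×0.4120) = 0.9331; e^(−k_a t) = e^(−1.00×0.4120) = 0.6623.
D = 4.907 × (0.9331 − 0.6623) + 4.04 × 0.6623 = 1.329 + 2.676 = 4.005 mg/L.

D ≈ 4.00 mg/L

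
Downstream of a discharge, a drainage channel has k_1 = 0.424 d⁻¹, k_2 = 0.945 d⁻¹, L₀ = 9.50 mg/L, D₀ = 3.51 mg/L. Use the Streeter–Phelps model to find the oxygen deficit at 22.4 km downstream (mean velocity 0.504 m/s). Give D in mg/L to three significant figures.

D ≈ 3.62 mg/L

Travel time t = x/v = 22.4 km / (0.504 m/s) = 22400 m / 0.504 m/s = 44440 s = 0.5144 d.
k_1 L₀/(k_2−k_1) = 0.424×9.50/(0.945−0.424) = 4.028/0.5210 = 7.731 mg/L.
e^(−k_1 t) = e^(−0.424×0.5144) = 0.8040; e^(−k_2 t) = e^(−0.945×0.5144) = 0.6150.
D = 7.731 × (0.8040 − 0.6150) + 3.51 × 0.6150 = 1.461 + 2.159 = 3.620 mg/L.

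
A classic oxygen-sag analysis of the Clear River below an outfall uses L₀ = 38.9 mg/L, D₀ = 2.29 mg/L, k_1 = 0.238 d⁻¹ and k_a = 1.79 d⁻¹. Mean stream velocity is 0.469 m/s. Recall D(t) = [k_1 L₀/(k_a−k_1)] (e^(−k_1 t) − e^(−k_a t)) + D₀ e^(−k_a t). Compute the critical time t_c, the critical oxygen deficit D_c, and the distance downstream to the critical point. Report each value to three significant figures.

t_c ≈ 0.988 d; D_c ≈ 4.09 mg/L; x_c ≈ 40.0 km

With k_a/k_1 = 7.521 and 1 − D₀(k_a−k_1)/(k_1 L₀) = 0.6161,
t_c = ln(7.521 × 0.6161) / (1.79 − 0.238) = ln(4.634) / 1.552 = 1.533/1.552 = 0.9880 d.
D_c = (k_1/k_a) L₀ e^(−k_1 t_c) = (0.238/1.79) × 38.9 × e^(−0.238×0.9880) = 0.1330 × 38.9 × 0.7905 = 4.088 mg/L.
x_c = v t_c = 0.469 m/s × 0.9880 d × 86400 s/d = 40040 m ≈ 40.0 km.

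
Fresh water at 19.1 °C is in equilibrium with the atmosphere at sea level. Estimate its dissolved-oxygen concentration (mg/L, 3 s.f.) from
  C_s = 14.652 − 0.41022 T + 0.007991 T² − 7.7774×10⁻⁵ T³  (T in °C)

C_s = 14.652 − 0.41022×19.1 + 0.007991×19.1² − 7.7774×10⁻⁵×19.1³ = 9.190 mg/L.

C_s ≈ 9.19 mg/L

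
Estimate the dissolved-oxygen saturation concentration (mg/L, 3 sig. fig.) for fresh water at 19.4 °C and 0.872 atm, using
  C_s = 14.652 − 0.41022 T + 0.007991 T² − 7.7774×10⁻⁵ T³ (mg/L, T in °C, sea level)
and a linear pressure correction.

C_s ≈ 7.96 mg/L

At sea level: C_s = 14.652 − 0.41022×19.4 + 0.007991×19.4² − 7.7774×10⁻⁵×19.4³ = 9.133 mg/L.
Pressure correction: C_s' = 9.133 × 0.872 = 7.964 mg/L.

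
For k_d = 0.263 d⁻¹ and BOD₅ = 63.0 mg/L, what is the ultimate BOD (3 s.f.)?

L₀ ≈ 86.1 mg/L

BOD₅ = L₀(1 − e^(−5k_d)) ⇒ L₀ = BOD₅ / (1 − e^(−5×0.263))
= 63.0 / (1 − 0.2685) = 63.0 / 0.7315 = 86.12 mg/L.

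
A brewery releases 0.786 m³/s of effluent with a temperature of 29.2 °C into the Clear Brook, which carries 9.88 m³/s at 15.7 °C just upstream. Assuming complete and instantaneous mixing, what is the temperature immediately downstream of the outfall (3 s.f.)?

16.7 °C

Flow-weighted mixing: C = (Q_r C_r + Q_w C_w)/(Q_r + Q_w)
= (9.88×15.7 + 0.786×29.2)/(9.88 + 0.786) = 178.1/10.67 = 16.69 °C.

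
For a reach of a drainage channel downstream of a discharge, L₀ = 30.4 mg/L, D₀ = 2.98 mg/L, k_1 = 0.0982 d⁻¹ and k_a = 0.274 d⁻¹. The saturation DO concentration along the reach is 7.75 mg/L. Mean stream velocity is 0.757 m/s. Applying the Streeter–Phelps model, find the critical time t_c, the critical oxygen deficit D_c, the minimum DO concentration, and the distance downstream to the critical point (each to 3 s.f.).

t_c ≈ 4.74 d; D_c ≈ 6.84 mg/L; min DO ≈ 0.909 mg/L; x_c ≈ 310 km

t_c = [1/(k_a−k_1)] ln[(k_a/k_1)(1 − D₀(k_a−k_1)/(k_1 L₀))]
= [1/(0.274−0.0982)] ln[(0.274/0.0982)(1 − 2.98×0.1758/(0.0982×30.4))]
= (1/0.1758) ln[2.790 × 0.8245] = 5.688 × ln(2.301) = 5.688 × 0.8332 = 4.739 d.
D_c = (k_1/k_a) L₀ e^(−k_1 t_c) = (0.0982/0.274) × 30.4 × e^(−0.0982×4.739) = 0.3584 × 30.4 × 0.6279 = 6.841 mg/L.
Minimum DO = C_s − D_c = 7.75 − 6.841 = 0.9090 mg/L.
x_c = v t_c = 0.757 m/s × 4.739 d × 86400 s/d = 310000 m ≈ 310 km.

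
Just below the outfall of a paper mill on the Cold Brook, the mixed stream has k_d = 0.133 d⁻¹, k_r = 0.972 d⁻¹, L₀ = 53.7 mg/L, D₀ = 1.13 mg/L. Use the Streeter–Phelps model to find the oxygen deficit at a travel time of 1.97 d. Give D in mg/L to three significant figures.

k_d L₀/(k_r−k_d) = 0.133×53.7/(0.972−0.133) = 7.142/0.8390 = 8.513 mg/L.
e^(−k_d t) = e^(−0.133×1.970) = 0.7695; e^(−k_r t) = e^(−0.972×1.970) = 0.1474.
D = 8.513 × (0.7695 − 0.1474) + 1.13 × 0.1474 = 5.296 + 0.1665 = 5.463 mg/L.

D ≈ 5.46 mg/L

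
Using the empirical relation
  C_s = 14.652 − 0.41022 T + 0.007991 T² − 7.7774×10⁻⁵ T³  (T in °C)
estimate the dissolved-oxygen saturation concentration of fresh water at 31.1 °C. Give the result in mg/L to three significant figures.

C_s ≈ 7.28 mg/L

C_s = 14.652 − 0.41022×31.1 + 0.007991×31.1² − 7.7774×10⁻⁵×31.1³ = 7.284 mg/L.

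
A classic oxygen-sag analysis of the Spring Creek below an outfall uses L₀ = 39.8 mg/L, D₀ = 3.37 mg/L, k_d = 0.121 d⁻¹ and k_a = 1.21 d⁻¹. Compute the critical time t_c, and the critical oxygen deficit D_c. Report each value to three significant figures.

t_c ≈ 0.796 d; D_c ≈ 3.61 mg/L

At the critical point dD/dt = 0, so k_d L₀ e^(−k_d t) = k_a D. Substituting D(t) from the Streeter–Phelps equation and solving for t gives
t_c = ln[(k_a/k_d)(1 − D₀(k_a−k_d)/(k_d L₀))] / (k_a−k_d).
Here k_a−k_d = 1.089 d⁻¹ and 1 − D₀(k_a−k_d)/(k_d L₀) = 1 − 3.37×1.089/(0.121×39.8) = 0.2379, so
t_c = ln(10.00 × 0.2379) / 1.089 = 0.8668 / 1.089 = 0.7960 d.
L(t_c) = L₀ e^(−k_d t_c) = 39.8 × 0.9082 = 36.15 mg/L, and at the critical point k_a D_c = k_d L, so D_c = (0.121/1.21) × 36.15 = 3.615 mg/L.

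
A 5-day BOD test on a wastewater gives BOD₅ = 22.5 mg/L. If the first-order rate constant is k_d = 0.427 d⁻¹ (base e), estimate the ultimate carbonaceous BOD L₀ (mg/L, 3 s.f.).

BOD₅ = L₀(1 − e^(−5k_d)) ⇒ L₀ = BOD₅ / (1 − e^(−5×0.427))
= 22.5 / (1 − 0.1182) = 22.5 / 0.8818 = 25.52 mg/L.

L₀ ≈ 25.5 mg/L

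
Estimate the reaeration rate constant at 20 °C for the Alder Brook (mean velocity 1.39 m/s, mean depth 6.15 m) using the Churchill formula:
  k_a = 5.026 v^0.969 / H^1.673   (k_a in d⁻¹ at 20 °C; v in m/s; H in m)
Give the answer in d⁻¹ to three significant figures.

k_a ≈ 0.331 d⁻¹

k_a = 5.026 × 1.39^0.969 / 6.15^1.673 = 5.026 × 1.376 / 20.88 = 0.3311 d⁻¹.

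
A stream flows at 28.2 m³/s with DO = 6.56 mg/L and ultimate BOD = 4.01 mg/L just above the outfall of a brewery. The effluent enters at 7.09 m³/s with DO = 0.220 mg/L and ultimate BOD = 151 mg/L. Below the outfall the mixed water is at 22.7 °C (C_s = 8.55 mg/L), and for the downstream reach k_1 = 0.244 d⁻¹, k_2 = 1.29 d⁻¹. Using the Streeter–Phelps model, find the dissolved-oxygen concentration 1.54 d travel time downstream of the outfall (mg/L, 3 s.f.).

DO ≈ 3.80 mg/L

Mixed DO = (28.2×6.56 + 7.09×0.220)/(28.2+7.09) = 186.6/35.29 = 5.286 mg/L.
Mixed L₀ = (28.2×4.01 + 7.09×151)/(35.29) = 1184/35.29 = 33.54 mg/L.
Initial deficit D₀ = C_s − DO₀ = 8.55 − 5.286 = 3.264 mg/L.
D(1.54) = [0.244×33.54/(1.29−0.244)](e^(−0.244×1.54) − e^(−1.29×1.54)) + 3.264 e^(−1.29×1.54)
= 7.824 × (0.6868 − 0.1372) + 3.264 × 0.1372 = 4.748 mg/L.
DO = 8.55 − 4.748 = 3.802 mg/L.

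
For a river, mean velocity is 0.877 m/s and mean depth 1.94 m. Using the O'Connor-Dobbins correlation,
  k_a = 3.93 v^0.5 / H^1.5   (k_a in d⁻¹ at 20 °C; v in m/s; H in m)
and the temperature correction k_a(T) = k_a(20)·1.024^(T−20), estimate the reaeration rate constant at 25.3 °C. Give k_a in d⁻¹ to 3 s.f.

k_a(20) = 3.93 × 0.877^0.5 / 1.94^1.5 = 3.93 × 0.9365 / 2.702 = 1.362 d⁻¹.
k_a(25.3) = 1.362 × 1.024^(25.3−20) = 1.362 × 1.134 = 1.544 d⁻¹.

k_a ≈ 1.54 d⁻¹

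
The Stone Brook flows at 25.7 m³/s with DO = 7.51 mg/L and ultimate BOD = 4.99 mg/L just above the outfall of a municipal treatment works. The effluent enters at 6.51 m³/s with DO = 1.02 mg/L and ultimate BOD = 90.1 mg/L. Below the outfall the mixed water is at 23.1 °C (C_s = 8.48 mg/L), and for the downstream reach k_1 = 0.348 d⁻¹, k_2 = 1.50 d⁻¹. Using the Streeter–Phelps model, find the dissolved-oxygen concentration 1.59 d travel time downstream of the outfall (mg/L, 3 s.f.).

Mixed DO = (25.7×7.51 + 6.51×1.02)/(25.7+6.51) = 199.6/32.21 = 6.198 mg/L.
Mixed L₀ = (25.7×4.99 + 6.51×90.1)/(32.21) = 714.8/32.21 = 22.19 mg/L.
Initial deficit D₀ = C_s − DO₀ = 8.48 − 6.198 = 2.282 mg/L.
D(1.59) = [0.348×22.19/(1.50−0.348)](e^(−0.348×1.59) − e^(−1.50×1.59)) + 2.282 e^(−1.50×1.59)
= 6.704 × (0.5750 − 0.09209) + 2.282 × 0.09209 = 3.448 mg/L.
DO = 8.48 − 3.448 = 5.032 mg/L.

DO ≈ 5.03 mg/L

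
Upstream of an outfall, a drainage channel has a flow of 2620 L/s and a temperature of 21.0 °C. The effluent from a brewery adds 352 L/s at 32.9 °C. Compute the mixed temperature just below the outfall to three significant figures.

22.4 °C

Flow-weighted mixing: C = (Q_r C_r + Q_w C_w)/(Q_r + Q_w)
= (2620×21.0 + 352×32.9)/(2620 + 352) = 66600/2972 = 22.41 °C.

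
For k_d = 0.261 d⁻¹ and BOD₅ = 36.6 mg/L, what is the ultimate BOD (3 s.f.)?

L₀ ≈ 50.2 mg/L

BOD₅ = L₀(1 − e^(−5k_d)) ⇒ L₀ = BOD₅ / (1 − e^(−5×0.261))
= 36.6 / (1 − 0.2712) = 36.6 / 0.7288 = 50.22 mg/L.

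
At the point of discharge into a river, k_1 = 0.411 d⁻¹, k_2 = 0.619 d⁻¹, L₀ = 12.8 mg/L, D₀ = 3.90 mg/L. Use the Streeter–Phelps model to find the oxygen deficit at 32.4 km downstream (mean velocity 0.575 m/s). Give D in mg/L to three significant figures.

D ≈ 5.06 mg/L

Travel time t = x/v = 32.4 km / (0.575 m/s) = 32400 m / 0.575 m/s = 56350 s = 0.6522 d.
k_1 L₀/(k_2−k_1) = 0.411×12.8/(0.619−0.411) = 5.261/0.2080 = 25.29 mg/L.
e^(−k_1 t) = e^(−0.411×0.6522) = 0.7649; e^(−k_2 t) = e^(−0.619×0.6522) = 0.6678.
D = 25.29 × (0.7649 − 0.6678) + 3.90 × 0.6678 = 2.454 + 2.605 = 5.059 mg/L.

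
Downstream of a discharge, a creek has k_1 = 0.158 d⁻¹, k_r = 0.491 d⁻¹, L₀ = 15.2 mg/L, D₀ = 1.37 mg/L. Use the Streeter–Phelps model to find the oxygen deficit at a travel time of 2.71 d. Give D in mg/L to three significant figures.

D ≈ 3.16 mg/L

k_1 L₀/(k_r−k_1) = 0.158×15.2/(0.491−0.158) = 2.402/0.3330 = 7.212 mg/L.
e^(−k_1 t) = e^(−0.158×2.710) = 0.6517; e^(−k_r t) = e^(−0.491×2.710) = 0.2643.
D = 7.212 × (0.6517 − 0.2643) + 1.37 × 0.2643 = 2.794 + 0.3621 = 3.156 mg/L.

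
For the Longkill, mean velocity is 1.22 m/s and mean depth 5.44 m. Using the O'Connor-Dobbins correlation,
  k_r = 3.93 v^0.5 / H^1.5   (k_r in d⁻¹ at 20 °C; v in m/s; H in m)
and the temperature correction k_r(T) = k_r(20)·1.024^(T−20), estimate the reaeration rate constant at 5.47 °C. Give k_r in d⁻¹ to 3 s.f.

k_r ≈ 0.242 d⁻¹

k_r(20) = 3.93 × 1.22^0.5 / 5.44^1.5 = 3.93 × 1.105 / 12.69 = 0.3421 d⁻¹.
k_r(5.47) = 0.3421 × 1.024^(5.47−20) = 0.3421 × 0.7085 = 0.2424 d⁻¹.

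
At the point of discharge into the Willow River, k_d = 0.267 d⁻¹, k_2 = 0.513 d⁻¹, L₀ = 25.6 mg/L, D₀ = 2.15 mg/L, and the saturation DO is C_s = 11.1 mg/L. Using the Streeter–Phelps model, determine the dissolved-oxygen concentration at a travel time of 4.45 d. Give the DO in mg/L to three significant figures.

DO ≈ 5.25 mg/L

k_d L₀/(k_2−k_d) = 0.267×25.6/(0.513−0.267) = 6.835/0.2460 = 27.79 mg/L.
e^(−k_d t) = e^(−0.267×4.450) = 0.3048; e^(−k_2 t) = e^(−0.513×4.450) = 0.1020.
D = 27.79 × (0.3048 − 0.1020) + 2.15 × 0.1020 = 5.635 + 0.2193 = 5.854 mg/L.
DO = C_s − D = 11.1 − 5.854 = 5.246 mg/L.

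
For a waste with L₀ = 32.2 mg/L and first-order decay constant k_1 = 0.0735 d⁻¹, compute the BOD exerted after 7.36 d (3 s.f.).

y ≈ 13.5 mg/L

y_t = L₀(1 − e^(−k_1 t)) = 32.2 × (1 − e^(−0.0735×7.36))
= 32.2 × (1 − 0.5822) = 32.2 × 0.4178 = 13.45 mg/L.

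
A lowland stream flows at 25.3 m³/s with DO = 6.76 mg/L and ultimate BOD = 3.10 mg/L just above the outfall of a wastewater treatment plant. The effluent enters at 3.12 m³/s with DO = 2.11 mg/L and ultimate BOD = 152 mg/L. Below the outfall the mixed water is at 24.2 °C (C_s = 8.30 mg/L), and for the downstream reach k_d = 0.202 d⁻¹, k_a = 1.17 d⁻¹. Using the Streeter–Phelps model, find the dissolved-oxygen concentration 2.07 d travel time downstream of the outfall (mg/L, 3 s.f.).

DO ≈ 5.81 mg/L

Mixed DO = (25.3×6.76 + 3.12×2.11)/(25.3+3.12) = 177.6/28.42 = 6.250 mg/L.
Mixed L₀ = (25.3×3.10 + 3.12×152)/(28.42) = 552.7/28.42 = 19.45 mg/L.
Initial deficit D₀ = C_s − DO₀ = 8.30 − 6.250 = 2.050 mg/L.
D(2.07) = [0.202×19.45/(1.17−0.202)](e^(−0.202×2.07) − e^(−1.17×2.07)) + 2.050 e^(−1.17×2.07)
= 4.058 × (0.6583 − 0.08875) + 2.050 × 0.08875 = 2.493 mg/L.
DO = 8.30 − 2.493 = 5.807 mg/L.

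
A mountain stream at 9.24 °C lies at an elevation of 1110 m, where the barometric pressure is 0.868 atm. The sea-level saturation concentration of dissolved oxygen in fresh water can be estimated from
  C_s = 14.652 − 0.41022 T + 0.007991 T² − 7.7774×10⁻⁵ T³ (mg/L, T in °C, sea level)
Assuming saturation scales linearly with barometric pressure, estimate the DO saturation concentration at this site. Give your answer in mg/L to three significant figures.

At sea level: C_s = 14.652 − 0.41022×9.24 + 0.007991×9.24² − 7.7774×10⁻⁵×9.24³ = 11.48 mg/L.
Pressure correction: C_s' = 11.48 × 0.868 = 9.967 mg/L.

C_s ≈ 9.97 mg/L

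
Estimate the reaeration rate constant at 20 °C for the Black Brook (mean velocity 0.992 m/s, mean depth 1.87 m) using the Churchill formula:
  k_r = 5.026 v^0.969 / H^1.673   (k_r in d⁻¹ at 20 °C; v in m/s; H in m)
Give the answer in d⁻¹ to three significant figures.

k_r = 5.026 × 0.992^0.969 / 1.87^1.673 = 5.026 × 0.9922 / 2.850 = 1.750 d⁻¹.

k_r ≈ 1.75 d⁻¹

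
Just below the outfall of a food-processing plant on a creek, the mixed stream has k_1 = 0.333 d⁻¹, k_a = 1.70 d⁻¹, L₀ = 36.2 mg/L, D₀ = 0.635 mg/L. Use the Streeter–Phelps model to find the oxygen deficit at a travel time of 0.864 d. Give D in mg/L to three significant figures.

D ≈ 4.73 mg/L

k_1 L₀/(k_a−k_1) = 0.333×36.2/(1.70−0.333) = 12.05/1.367 = 8.818 mg/L.
e^(−k_1 t) = e^(−0.333×0.8640) = 0.7500; e^(−k_a t) = e^(−1.70×0.8640) = 0.2302.
D = 8.818 × (0.7500 − 0.2302) + 0.635 × 0.2302 = 4.584 + 0.1462 = 4.730 mg/L.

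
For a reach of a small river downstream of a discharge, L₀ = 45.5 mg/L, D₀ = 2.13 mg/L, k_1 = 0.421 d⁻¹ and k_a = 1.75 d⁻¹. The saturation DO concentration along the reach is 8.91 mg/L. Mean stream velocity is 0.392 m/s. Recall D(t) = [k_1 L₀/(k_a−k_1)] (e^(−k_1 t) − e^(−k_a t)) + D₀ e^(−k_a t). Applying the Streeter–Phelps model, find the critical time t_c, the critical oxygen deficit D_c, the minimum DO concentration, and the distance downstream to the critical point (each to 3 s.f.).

With k_a/k_1 = 4.157 and 1 − D₀(k_a−k_1)/(k_1 L₀) = 0.8522,
t_c = ln(4.157 × 0.8522) / (1.75 − 0.421) = ln(3.542) / 1.329 = 1.265/1.329 = 0.9517 d.
L(t_c) = L₀ e^(−k_1 t_c) = 45.5 × 0.6699 = 30.48 mg/L, and at the critical point k_a D_c = k_1 L, so D_c = (0.421/1.75) × 30.48 = 7.332 mg/L.
Minimum DO = C_s − D_c = 8.91 − 7.332 = 1.578 mg/L.
x_c = v t_c = 0.392 m/s × 0.9517 d × 86400 s/d = 32230 m ≈ 32.2 km.

t_c ≈ 0.952 d; D_c ≈ 7.33 mg/L; min DO ≈ 1.58 mg/L; x_c ≈ 32.2 km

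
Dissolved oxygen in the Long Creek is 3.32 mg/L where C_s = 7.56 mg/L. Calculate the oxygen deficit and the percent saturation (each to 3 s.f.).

D = C_s − C = 7.56 − 3.32 = 4.24 mg/L.
% saturation = 3.32/7.56 × 100 = 43.9 %.

D ≈ 4.24 mg/L; 43.9 % saturation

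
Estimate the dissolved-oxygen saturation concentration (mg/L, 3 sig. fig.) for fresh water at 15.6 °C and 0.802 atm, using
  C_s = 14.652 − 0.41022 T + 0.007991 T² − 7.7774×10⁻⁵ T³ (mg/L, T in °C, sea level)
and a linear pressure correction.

C_s ≈ 7.94 mg/L

At sea level: C_s = 14.652 − 0.41022×15.6 + 0.007991×15.6² − 7.7774×10⁻⁵×15.6³ = 9.902 mg/L.
Pressure correction: C_s' = 9.902 × 0.802 = 7.941 mg/L.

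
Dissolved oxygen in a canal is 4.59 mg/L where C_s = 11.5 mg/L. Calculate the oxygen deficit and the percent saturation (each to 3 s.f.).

D ≈ 6.91 mg/L; 39.9 % saturation

D = C_s − C = 11.5 − 4.59 = 6.91 mg/L.
% saturation = 4.59/11.5 × 100 = 39.9 %.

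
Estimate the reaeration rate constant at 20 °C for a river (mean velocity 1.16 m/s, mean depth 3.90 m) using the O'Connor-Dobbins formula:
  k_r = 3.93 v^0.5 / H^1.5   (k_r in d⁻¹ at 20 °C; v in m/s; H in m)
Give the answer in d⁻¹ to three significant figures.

k_r ≈ 0.550 d⁻¹

k_r = 3.93 × 1.16^0.5 / 3.90^1.5 = 3.93 × 1.077 / 7.702 = 0.5496 d⁻¹.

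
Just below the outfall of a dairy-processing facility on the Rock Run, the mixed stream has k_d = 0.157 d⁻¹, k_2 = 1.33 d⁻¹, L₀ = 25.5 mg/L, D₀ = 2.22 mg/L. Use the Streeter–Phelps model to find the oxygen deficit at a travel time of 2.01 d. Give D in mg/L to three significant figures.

k_d L₀/(k_2−k_d) = 0.157×25.5/(1.33−0.157) = 4.003/1.173 = 3.413 mg/L.
e^(−k_d t) = e^(−0.157×2.010) = 0.7294; e^(−k_2 t) = e^(−1.33×2.010) = 0.06902.
D = 3.413 × (0.7294 − 0.06902) + 2.22 × 0.06902 = 2.254 + 0.1532 = 2.407 mg/L.

D ≈ 2.41 mg/L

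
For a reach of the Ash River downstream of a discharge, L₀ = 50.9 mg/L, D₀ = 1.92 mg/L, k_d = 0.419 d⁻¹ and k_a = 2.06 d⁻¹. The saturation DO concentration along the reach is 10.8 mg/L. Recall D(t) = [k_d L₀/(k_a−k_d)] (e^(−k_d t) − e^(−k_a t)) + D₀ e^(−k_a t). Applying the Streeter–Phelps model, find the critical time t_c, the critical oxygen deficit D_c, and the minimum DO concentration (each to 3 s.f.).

t_c ≈ 0.873 d; D_c ≈ 7.18 mg/L; min DO ≈ 3.62 mg/L

With k_a/k_d = 4.916 and 1 − D₀(k_a−k_d)/(k_d L₀) = 0.8523,
t_c = ln(4.916 × 0.8523) / (2.06 − 0.419) = ln(4.190) / 1.641 = 1.433/1.641 = 0.8731 d.
L(t_c) = L₀ e^(−k_d t_c) = 50.9 × 0.6936 = 35.31 mg/L, and at the critical point k_a D_c = k_d L, so D_c = (0.419/2.06) × 35.31 = 7.181 mg/L.
Minimum DO = C_s − D_c = 10.8 − 7.181 = 3.619 mg/L.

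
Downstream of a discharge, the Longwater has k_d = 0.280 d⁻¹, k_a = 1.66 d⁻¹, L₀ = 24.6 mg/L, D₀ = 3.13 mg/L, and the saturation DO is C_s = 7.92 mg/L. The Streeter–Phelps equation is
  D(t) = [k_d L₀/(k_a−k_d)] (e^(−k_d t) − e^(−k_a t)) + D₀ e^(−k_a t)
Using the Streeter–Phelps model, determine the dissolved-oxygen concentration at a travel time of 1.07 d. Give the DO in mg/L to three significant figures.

DO ≈ 4.54 mg/L

k_d L₀/(k_a−k_d) = 0.280×24.6/(1.66−0.280) = 6.888/1.380 = 4.991 mg/L.
e^(−k_d t) = e^(−0.280×1.070) = 0.7411; e^(−k_a t) = e^(−1.66×1.070) = 0.1693.
D = 4.991 × (0.7411 − 0.1693) + 3.13 × 0.1693 = 2.854 + 0.5298 = 3.384 mg/L.
DO = C_s − D = 7.92 − 3.384 = 4.536 mg/L.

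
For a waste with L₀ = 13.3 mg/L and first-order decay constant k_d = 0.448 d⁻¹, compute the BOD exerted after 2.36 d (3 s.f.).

y_t = L₀(1 − e^(−k_d t)) = 13.3 × (1 − e^(−0.448×2.36))
= 13.3 × (1 − 0.3474) = 13.3 × 0.6526 = 8.680 mg/L.

y ≈ 8.68 mg/L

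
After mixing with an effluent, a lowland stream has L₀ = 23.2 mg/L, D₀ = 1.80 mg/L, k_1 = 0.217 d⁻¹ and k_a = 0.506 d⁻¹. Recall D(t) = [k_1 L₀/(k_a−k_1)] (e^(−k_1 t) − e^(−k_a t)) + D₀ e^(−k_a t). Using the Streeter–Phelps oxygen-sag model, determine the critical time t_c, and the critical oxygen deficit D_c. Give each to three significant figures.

t_c ≈ 2.55 d; D_c ≈ 5.72 mg/L

t_c = [1/(k_a−k_1)] ln[(k_a/k_1)(1 − D₀(k_a−k_1)/(k_1 L₀))]
= [1/(0.506−0.217)] ln[(0.506/0.217)(1 − 1.80×0.2890/(0.217×23.2))]
= (1/0.2890) ln[2.332 × 0.8967] = 3.460 × ln(2.091) = 3.460 × 0.7376 = 2.552 d.
D_c = (k_1/k_a) L₀ e^(−k_1 t_c) = (0.217/0.506) × 23.2 × e^(−0.217×2.552) = 0.4289 × 23.2 × 0.5748 = 5.718 mg/L.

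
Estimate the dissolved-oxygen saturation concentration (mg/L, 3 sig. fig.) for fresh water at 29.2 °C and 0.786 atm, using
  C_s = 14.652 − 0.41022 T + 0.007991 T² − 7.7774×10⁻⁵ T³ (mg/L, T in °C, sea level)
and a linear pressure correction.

C_s ≈ 5.93 mg/L

At sea level: C_s = 14.652 − 0.41022×29.2 + 0.007991×29.2² − 7.7774×10⁻⁵×29.2³ = 7.551 mg/L.
Pressure correction: C_s' = 7.551 × 0.786 = 5.935 mg/L.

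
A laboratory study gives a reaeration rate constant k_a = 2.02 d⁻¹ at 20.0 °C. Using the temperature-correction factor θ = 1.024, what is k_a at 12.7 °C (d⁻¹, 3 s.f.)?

k_a ≈ 1.70 d⁻¹

k_a(T₂) = k_a(T₁) · θ^(T₂−T₁) = 2.02 × 1.024^(12.7−20.0)
= 2.02 × 1.024^-7.30 = 2.02 × 0.8410 = 1.699 d⁻¹.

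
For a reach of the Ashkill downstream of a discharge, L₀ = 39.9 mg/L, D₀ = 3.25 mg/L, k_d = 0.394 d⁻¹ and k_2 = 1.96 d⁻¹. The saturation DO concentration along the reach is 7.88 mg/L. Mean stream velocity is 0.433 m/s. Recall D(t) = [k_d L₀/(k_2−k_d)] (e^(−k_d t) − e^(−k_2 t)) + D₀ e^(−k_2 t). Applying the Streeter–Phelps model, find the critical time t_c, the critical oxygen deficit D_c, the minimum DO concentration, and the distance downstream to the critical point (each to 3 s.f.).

At the critical point dD/dt = 0, so k_d L₀ e^(−k_d t) = k_2 D. Substituting D(t) from the Streeter–Phelps equation and solving for t gives
t_c = ln[(k_2/k_d)(1 − D₀(k_2−k_d)/(k_d L₀))] / (k_2−k_d).
Here k_2−k_d = 1.566 d⁻¹ and 1 − D₀(k_2−k_d)/(k_d L₀) = 1 − 3.25×1.566/(0.394×39.9) = 0.6763, so
t_c = ln(4.975 × 0.6763) / 1.566 = 1.213 / 1.566 = 0.7747 d.
L(t_c) = L₀ e^(−k_d t_c) = 39.9 × 0.7370 = 29.40 mg/L, and at the critical point k_2 D_c = k_d L, so D_c = (0.394/1.96) × 29.40 = 5.911 mg/L.
Minimum DO = C_s − D_c = 7.88 − 5.911 = 1.969 mg/L.
x_c = v t_c = 0.433 m/s × 0.7747 d × 86400 s/d = 28980 m ≈ 29.0 km.

t_c ≈ 0.775 d; D_c ≈ 5.91 mg/L; min DO ≈ 1.97 mg/L; x_c ≈ 29.0 km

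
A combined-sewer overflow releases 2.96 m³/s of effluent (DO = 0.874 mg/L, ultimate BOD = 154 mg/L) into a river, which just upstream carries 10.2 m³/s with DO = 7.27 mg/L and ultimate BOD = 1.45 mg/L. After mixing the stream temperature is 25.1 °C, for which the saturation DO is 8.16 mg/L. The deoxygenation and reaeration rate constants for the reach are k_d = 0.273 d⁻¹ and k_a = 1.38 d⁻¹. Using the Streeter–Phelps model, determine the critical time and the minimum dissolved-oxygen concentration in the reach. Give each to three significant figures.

Mixed DO = (10.2×7.27 + 2.96×0.874)/(10.2+2.96) = 76.74/13.16 = 5.831 mg/L.
Mixed L₀ = (10.2×1.45 + 2.96×154)/(13.16) = 470.6/13.16 = 35.76 mg/L.
Initial deficit D₀ = C_s − DO₀ = 8.16 − 5.831 = 2.329 mg/L.
t_c = (1/1.107) ln[(1.38/0.273)(1 − 2.329×1.107/(0.273×35.76))] = 0.9033 × ln(3.720) = 1.187 d.
D_c = (0.273/1.38) × 35.76 × e^(−0.273×1.187) = 0.1978 × 35.76 × 0.7233 = 5.117 mg/L.
Minimum DO = 8.16 − 5.117 = 3.043 mg/L.

t_c ≈ 1.19 d; minimum DO ≈ 3.04 mg/L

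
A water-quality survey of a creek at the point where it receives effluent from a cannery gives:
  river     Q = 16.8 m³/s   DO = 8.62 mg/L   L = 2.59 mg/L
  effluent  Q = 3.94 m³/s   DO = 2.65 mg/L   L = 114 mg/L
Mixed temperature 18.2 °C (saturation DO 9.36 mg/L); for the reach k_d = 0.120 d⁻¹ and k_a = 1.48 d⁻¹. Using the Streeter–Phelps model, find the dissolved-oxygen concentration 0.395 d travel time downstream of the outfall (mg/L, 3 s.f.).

DO ≈ 7.48 mg/L

Mixed DO = (16.8×8.62 + 3.94×2.65)/(16.8+3.94) = 155.3/20.74 = 7.486 mg/L.
Mixed L₀ = (16.8×2.59 + 3.94×114)/(20.74) = 492.7/20.74 = 23.75 mg/L.
Initial deficit D₀ = C_s − DO₀ = 9.36 − 7.486 = 1.874 mg/L.
D(0.395) = [0.120×23.75/(1.48−0.120)](e^(−0.120×0.395) − e^(−1.48×0.395)) + 1.874 e^(−1.48×0.395)
= 2.096 × (0.9537 − 0.5573) + 1.874 × 0.5573 = 1.875 mg/L.
DO = 9.36 − 1.875 = 7.485 mg/L.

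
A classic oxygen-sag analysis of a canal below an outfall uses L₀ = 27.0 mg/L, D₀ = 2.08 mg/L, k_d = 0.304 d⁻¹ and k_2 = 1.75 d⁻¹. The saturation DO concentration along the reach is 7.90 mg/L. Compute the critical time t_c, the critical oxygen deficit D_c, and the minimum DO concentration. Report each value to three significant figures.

With k_2/k_d = 5.757 and 1 − D₀(k_2−k_d)/(k_d L₀) = 0.6336,
t_c = ln(5.757 × 0.6336) / (1.75 − 0.304) = ln(3.647) / 1.446 = 1.294/1.446 = 0.8949 d.
D_c = (k_d/k_2) L₀ e^(−k_d t_c) = (0.304/1.75) × 27.0 × e^(−0.304×0.8949) = 0.1737 × 27.0 × 0.7618 = 3.573 mg/L.
Minimum DO = C_s − D_c = 7.90 − 3.573 = 4.327 mg/L.

t_c ≈ 0.895 d; D_c ≈ 3.57 mg/L; min DO ≈ 4.33 mg/L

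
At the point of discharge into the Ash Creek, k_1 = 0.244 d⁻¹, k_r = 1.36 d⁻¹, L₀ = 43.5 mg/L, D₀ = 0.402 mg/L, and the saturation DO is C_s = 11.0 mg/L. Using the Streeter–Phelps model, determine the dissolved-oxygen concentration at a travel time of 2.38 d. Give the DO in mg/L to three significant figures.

k_1 L₀/(k_r−k_1) = 0.244×43.5/(1.36−0.244) = 10.61/1.116 = 9.511 mg/L.
e^(−k_1 t) = e^(−0.244×2.380) = 0.5595; e^(−k_r t) = e^(−1.36×2.380) = 0.03929.
D = 9.511 × (0.5595 − 0.03929) + 0.402 × 0.03929 = 4.948 + 0.01579 = 4.963 mg/L.
DO = C_s − D = 11.0 − 4.963 = 6.037 mg/L.

DO ≈ 6.04 mg/L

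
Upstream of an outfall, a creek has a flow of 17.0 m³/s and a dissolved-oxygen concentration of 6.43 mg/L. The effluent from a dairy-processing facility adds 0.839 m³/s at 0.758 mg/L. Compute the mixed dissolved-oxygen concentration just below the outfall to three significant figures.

6.16 mg/L

Flow-weighted mixing: C = (Q_r C_r + Q_w C_w)/(Q_r + Q_w)
= (17.0×6.43 + 0.839×0.758)/(17.0 + 0.839) = 109.9/17.84 = 6.163 mg/L.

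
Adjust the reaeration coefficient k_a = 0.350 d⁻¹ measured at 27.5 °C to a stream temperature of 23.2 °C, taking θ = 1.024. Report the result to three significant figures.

k_a ≈ 0.316 d⁻¹

k_a(T₂) = k_a(T₁) · θ^(T₂−T₁) = 0.350 × 1.024^(23.2−27.5)
= 0.350 × 1.024^-4.30 = 0.350 × 0.9030 = 0.3161 d⁻¹.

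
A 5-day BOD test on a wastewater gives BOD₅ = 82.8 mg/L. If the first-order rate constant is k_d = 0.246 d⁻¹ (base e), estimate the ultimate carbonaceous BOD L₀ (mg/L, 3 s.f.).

BOD₅ = L₀(1 − e^(−5k_d)) ⇒ L₀ = BOD₅ / (1 − e^(−5×0.246))
= 82.8 / (1 − 0.2923) = 82.8 / 0.7077 = 117.0 mg/L.

L₀ ≈ 117 mg/L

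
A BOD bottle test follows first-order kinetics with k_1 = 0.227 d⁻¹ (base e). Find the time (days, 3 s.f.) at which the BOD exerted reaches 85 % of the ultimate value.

t ≈ 8.36 d

y/L₀ = 1 − e^(−k_1 t) = 0.85 ⇒ e^(−k_1 t) = 0.150
t = −ln(0.150) / 0.227 = 1.897 / 0.227 = 8.357 d.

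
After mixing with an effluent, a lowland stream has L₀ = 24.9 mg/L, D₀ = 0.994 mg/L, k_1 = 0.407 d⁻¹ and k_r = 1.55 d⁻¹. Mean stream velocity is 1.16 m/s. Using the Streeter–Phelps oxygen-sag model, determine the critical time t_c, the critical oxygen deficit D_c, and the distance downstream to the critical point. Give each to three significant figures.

t_c ≈ 1.07 d; D_c ≈ 4.24 mg/L; x_c ≈ 107 km

t_c = [1/(k_r−k_1)] ln[(k_r/k_1)(1 − D₀(k_r−k_1)/(k_1 L₀))]
= [1/(1.55−0.407)] ln[(1.55/0.407)(1 − 0.994×1.143/(0.407×24.9))]
= (1/1.143) ln[3.808 × 0.8879] = 0.8749 × ln(3.381) = 0.8749 × 1.218 = 1.066 d.
L(t_c) = L₀ e^(−k_1 t_c) = 24.9 × 0.6480 = 16.14 mg/L, and at the critical point k_r D_c = k_1 L, so D_c = (0.407/1.55) × 16.14 = 4.237 mg/L.
x_c = v t_c = 1.16 m/s × 1.066 d × 86400 s/d = 106800 m ≈ 107 km.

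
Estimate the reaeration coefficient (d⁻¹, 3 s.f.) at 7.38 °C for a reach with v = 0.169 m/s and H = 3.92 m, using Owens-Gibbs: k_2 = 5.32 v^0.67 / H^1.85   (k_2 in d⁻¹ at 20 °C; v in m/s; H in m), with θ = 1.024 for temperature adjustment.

k_2(20) = 5.32 × 0.169^0.67 / 3.92^1.85 = 5.32 × 0.3039 / 12.52 = 0.1291 d⁻¹.
k_2(7.38) = 0.1291 × 1.024^(7.38−20) = 0.1291 × 0.7413 = 0.09573 d⁻¹.

k_2 ≈ 0.0957 d⁻¹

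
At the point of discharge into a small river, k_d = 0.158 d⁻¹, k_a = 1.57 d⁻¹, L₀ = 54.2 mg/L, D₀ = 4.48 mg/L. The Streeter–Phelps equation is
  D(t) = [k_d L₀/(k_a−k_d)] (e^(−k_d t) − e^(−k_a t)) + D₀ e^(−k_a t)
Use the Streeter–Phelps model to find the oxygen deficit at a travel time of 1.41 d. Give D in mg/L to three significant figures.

k_d L₀/(k_a−k_d) = 0.158×54.2/(1.57−0.158) = 8.564/1.412 = 6.065 mg/L.
e^(−k_d t) = e^(−0.158×1.410) = 0.8003; e^(−k_a t) = e^(−1.57×1.410) = 0.1093.
D = 6.065 × (0.8003 − 0.1093) + 4.48 × 0.1093 = 4.191 + 0.4896 = 4.680 mg/L.

D ≈ 4.68 mg/L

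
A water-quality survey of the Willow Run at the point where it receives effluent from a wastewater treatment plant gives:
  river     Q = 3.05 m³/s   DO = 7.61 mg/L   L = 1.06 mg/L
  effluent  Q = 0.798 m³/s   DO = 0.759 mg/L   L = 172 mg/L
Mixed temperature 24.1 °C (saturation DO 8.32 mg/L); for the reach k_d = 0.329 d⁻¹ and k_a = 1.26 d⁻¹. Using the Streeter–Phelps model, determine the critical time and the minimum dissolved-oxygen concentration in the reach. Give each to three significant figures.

Mixed DO = (3.05×7.61 + 0.798×0.759)/(3.05+0.798) = 23.82/3.848 = 6.189 mg/L.
Mixed L₀ = (3.05×1.06 + 0.798×172)/(3.848) = 140.5/3.848 = 36.51 mg/L.
Initial deficit D₀ = C_s − DO₀ = 8.32 − 6.189 = 2.131 mg/L.
t_c = (1/0.9310) ln[(1.26/0.329)(1 − 2.131×0.9310/(0.329×36.51))] = 1.074 × ln(3.197) = 1.248 d.
D_c = (0.329/1.26) × 36.51 × e^(−0.329×1.248) = 0.2611 × 36.51 × 0.6632 = 6.322 mg/L.
Minimum DO = 8.32 − 6.322 = 1.998 mg/L.

t_c ≈ 1.25 d; minimum DO ≈ 2.00 mg/L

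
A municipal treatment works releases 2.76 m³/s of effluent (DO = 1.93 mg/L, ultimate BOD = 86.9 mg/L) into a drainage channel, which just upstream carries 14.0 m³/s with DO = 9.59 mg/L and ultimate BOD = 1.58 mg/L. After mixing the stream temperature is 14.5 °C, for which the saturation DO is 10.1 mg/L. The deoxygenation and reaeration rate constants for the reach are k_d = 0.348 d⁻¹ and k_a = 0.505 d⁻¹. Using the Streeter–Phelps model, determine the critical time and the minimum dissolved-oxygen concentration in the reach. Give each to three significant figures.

Mixed DO = (14.0×9.59 + 2.76×1.93)/(14.0+2.76) = 139.6/16.76 = 8.329 mg/L.
Mixed L₀ = (14.0×1.58 + 2.76×86.9)/(16.76) = 262.0/16.76 = 15.63 mg/L.
Initial deficit D₀ = C_s − DO₀ = 10.1 − 8.329 = 1.771 mg/L.
t_c = (1/0.1570) ln[(0.505/0.348)(1 − 1.771×0.1570/(0.348×15.63))] = 6.369 × ln(1.377) = 2.037 d.
D_c = (0.348/0.505) × 15.63 × e^(−0.348×2.037) = 0.6891 × 15.63 × 0.4921 = 5.301 mg/L.
Minimum DO = 10.1 − 5.301 = 4.799 mg/L.

t_c ≈ 2.04 d; minimum DO ≈ 4.80 mg/L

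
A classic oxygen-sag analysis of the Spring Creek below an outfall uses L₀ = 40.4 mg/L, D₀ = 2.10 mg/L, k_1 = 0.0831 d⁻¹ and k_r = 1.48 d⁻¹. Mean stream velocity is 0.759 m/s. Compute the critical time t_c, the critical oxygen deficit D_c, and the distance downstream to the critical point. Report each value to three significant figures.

With k_r/k_1 = 17.81 and 1 − D₀(k_r−k_1)/(k_1 L₀) = 0.1262,
t_c = ln(17.81 × 0.1262) / (1.48 − 0.0831) = ln(2.248) / 1.397 = 0.8100/1.397 = 0.5799 d.
D_c = (k_1/k_r) L₀ e^(−k_1 t_c) = (0.0831/1.48) × 40.4 × e^(−0.0831×0.5799) = 0.05615 × 40.4 × 0.9530 = 2.162 mg/L.
x_c = v t_c = 0.759 m/s × 0.5799 d × 86400 s/d = 38030 m ≈ 38.0 km.

t_c ≈ 0.580 d; D_c ≈ 2.16 mg/L; x_c ≈ 38.0 km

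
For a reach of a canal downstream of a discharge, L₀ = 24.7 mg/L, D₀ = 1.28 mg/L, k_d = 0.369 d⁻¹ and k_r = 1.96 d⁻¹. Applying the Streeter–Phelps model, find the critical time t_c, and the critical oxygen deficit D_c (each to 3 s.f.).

t_c ≈ 0.891 d; D_c ≈ 3.35 mg/L

With k_r/k_d = 5.312 and 1 − D₀(k_r−k_d)/(k_d L₀) = 0.7766,
t_c = ln(5.312 × 0.7766) / (1.96 − 0.369) = ln(4.125) / 1.591 = 1.417/1.591 = 0.8907 d.
D_c = (k_d/k_r) L₀ e^(−k_d t_c) = (0.369/1.96) × 24.7 × e^(−0.369×0.8907) = 0.1883 × 24.7 × 0.7199 = 3.348 mg/L.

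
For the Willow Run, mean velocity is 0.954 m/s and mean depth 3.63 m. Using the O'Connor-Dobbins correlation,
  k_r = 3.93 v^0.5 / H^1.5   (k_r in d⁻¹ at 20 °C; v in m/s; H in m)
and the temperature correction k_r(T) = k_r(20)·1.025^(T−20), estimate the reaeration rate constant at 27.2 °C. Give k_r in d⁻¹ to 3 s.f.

k_r ≈ 0.663 d⁻¹

k_r(20) = 3.93 × 0.954^0.5 / 3.63^1.5 = 3.93 × 0.9767 / 6.916 = 0.5550 d⁻¹.
k_r(27.2) = 0.5550 × 1.025^(27.2−20) = 0.5550 × 1.195 = 0.6630 d⁻¹.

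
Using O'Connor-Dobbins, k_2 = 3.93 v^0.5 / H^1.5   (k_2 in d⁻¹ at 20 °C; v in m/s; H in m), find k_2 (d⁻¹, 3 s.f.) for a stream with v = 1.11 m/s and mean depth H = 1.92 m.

k_2 ≈ 1.56 d⁻¹

k_2 = 3.93 × 1.11^0.5 / 1.92^1.5 = 3.93 × 1.054 / 2.660 = 1.556 d⁻¹.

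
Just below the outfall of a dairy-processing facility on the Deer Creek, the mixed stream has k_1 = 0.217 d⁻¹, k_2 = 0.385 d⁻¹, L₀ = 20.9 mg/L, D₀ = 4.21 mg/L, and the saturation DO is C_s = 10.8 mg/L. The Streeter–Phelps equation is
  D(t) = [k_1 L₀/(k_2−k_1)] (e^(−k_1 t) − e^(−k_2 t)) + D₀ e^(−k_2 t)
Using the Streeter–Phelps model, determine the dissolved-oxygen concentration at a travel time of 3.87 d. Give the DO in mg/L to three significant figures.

k_1 L₀/(k_2−k_1) = 0.217×20.9/(0.385−0.217) = 4.535/0.1680 = 27.00 mg/L.
e^(−k_1 t) = e^(−0.217×3.870) = 0.4318; e^(−k_2 t) = e^(−0.385×3.870) = 0.2254.
D = 27.00 × (0.4318 − 0.2254) + 4.21 × 0.2254 = 5.572 + 0.9489 = 6.521 mg/L.
DO = C_s − D = 10.8 − 6.521 = 4.279 mg/L.

DO ≈ 4.28 mg/L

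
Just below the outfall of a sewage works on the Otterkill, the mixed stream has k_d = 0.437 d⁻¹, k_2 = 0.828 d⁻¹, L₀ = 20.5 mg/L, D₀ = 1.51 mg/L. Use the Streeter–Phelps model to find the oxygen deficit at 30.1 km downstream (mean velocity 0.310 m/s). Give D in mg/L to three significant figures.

D ≈ 5.58 mg/L

Travel time t = x/v = 30.1 km / (0.310 m/s) = 30100 m / 0.310 m/s = 97100 s = 1.124 d.
k_d L₀/(k_2−k_d) = 0.437×20.5/(0.828−0.437) = 8.959/0.3910 = 22.91 mg/L.
e^(−k_d t) = e^(−0.437×1.124) = 0.6120; e^(−k_2 t) = e^(−0.828×1.124) = 0.3944.
D = 22.91 × (0.6120 − 0.3944) + 1.51 × 0.3944 = 4.986 + 0.5955 = 5.581 mg/L.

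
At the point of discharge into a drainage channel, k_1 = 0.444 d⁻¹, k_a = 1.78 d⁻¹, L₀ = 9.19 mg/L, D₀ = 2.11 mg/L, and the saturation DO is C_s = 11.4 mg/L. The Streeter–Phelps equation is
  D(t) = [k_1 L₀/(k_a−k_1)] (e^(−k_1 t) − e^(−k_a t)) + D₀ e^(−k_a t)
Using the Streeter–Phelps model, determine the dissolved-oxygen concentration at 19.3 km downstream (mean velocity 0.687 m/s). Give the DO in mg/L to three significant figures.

DO ≈ 9.29 mg/L

Travel time t = x/v = 19.3 km / (0.687 m/s) = 19300 m / 0.687 m/s = 28090 s = 0.3252 d.
k_1 L₀/(k_a−k_1) = 0.444×9.19/(1.78−0.444) = 4.080/1.336 = 3.054 mg/L.
e^(−k_1 t) = e^(−0.444×0.3252) = 0.8656; e^(−k_a t) = e^(−1.78×0.3252) = 0.5606.
D = 3.054 × (0.8656 − 0.5606) + 2.11 × 0.5606 = 0.9315 + 1.183 = 2.114 mg/L.
DO = C_s − D = 11.4 − 2.114 = 9.286 mg/L.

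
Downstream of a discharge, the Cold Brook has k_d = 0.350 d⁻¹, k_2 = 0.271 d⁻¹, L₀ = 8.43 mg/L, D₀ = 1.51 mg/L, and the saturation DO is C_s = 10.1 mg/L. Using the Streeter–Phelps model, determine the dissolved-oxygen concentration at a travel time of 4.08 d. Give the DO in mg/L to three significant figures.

k_d L₀/(k_2−k_d) = 0.350×8.43/(0.271−0.350) = 2.950/-0.07900 = -37.35 mg/L.
e^(−k_d t) = e^(−0.350×4.080) = 0.2398; e^(−k_2 t) = e^(−0.271×4.080) = 0.3310.
D = -37.35 × (0.2398 − 0.3310) + 1.51 × 0.3310 = 3.406 + 0.4998 = 3.906 mg/L.
DO = C_s − D = 10.1 − 3.906 = 6.194 mg/L.

DO ≈ 6.19 mg/L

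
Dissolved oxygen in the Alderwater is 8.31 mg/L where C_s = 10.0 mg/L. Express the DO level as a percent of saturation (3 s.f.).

83.1 % saturation

% saturation = C/C_s × 100 = 8.31/10.0 × 100 = 83.1 %.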